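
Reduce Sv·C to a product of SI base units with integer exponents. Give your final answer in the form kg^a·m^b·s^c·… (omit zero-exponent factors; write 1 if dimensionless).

Sv = J/kg (equivalent dose = energy per mass),
    = m²·s⁻².
C = A·s = s·A (charge = current × time).
Combining: Sv·C = (m²·s⁻²) · (s·A) = m²·s⁻¹·A.

m²·s⁻¹·A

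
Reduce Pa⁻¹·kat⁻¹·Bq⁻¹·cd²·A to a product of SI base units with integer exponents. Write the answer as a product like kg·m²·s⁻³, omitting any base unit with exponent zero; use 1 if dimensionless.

Pa = N/m² (pressure = force per area),
    = kg·m⁻¹·s⁻².
So Pa⁻¹ = kg⁻¹·m·s².
kat = mol/s = s⁻¹·mol (catalytic activity).
So kat⁻¹ = s·mol⁻¹.
Bq = 1/s = s⁻¹ (activity is decays per second).
So Bq⁻¹ = s.
Combining: Pa⁻¹·kat⁻¹·Bq⁻¹·cd²·A = (kg⁻¹·m·s²) · (s·mol⁻¹) · s · cd² · A = kg⁻¹·m·s⁴·A·mol⁻¹·cd².

kg⁻¹·m·s⁴·A·mol⁻¹·cd²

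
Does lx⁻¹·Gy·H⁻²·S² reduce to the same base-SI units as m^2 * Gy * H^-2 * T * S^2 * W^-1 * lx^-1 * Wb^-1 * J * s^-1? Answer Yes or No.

Yes

Left side:
  lx = lm/m² (illuminance = luminous flux per area),
      = m⁻²·cd.
  So lx⁻¹ = m²·cd⁻¹.
  Gy = J/kg (absorbed dose = energy per mass),
      = m²·s⁻².
  H = Wb/A (inductance = flux per current),
      = kg·m²·s⁻²·A⁻².
  So H⁻² = kg⁻²·m⁻⁴·s⁴·A⁴.
  S = 1/Ω (conductance is reciprocal resistance),
      = kg⁻¹·m⁻²·s³·A².
  So S² = kg⁻²·m⁻⁴·s⁶·A⁴.
  Combining: lx⁻¹·Gy·H⁻²·S² = (m²·cd⁻¹) · (m²·s⁻²) · (kg⁻²·m⁻⁴·s⁴·A⁴) · (kg⁻²·m⁻⁴·s⁶·A⁴) = kg⁻⁴·m⁻⁴·s⁸·A⁸·cd⁻¹.
Right side:
  Gy = m²·s⁻².
  H = kg·m²·s⁻²·A⁻².
  So H⁻² = kg⁻²·m⁻⁴·s⁴·A⁴.
  T = kg·s⁻²·A⁻¹.
  S = kg⁻¹·m⁻²·s³·A².
  So S² = kg⁻²·m⁻⁴·s⁶·A⁴.
  W = kg·m²·s⁻³.
  So W⁻¹ = kg⁻¹·m⁻²·s³.
  lx = m⁻²·cd.
  So lx⁻¹ = m²·cd⁻¹.
  Wb = kg·m²·s⁻²·A⁻¹.
  So Wb⁻¹ = kg⁻¹·m⁻²·s²·A.
  J = kg·m²·s⁻².
  Combining: m²·Gy·H⁻²·T·S²·W⁻¹·lx⁻¹·Wb⁻¹·J·s⁻¹ = m² · (m²·s⁻²) · (kg⁻²·m⁻⁴·s⁴·A⁴) · (kg·s⁻²·A⁻¹) · (kg⁻²·m⁻⁴·s⁶·A⁴) · (kg⁻¹·m⁻²·s³) · (m²·cd⁻¹) · (kg⁻¹·m⁻²·s²·A) · (kg·m²·s⁻²) · s⁻¹ = kg⁻⁴·m⁻⁴·s⁸·A⁸·cd⁻¹.
Both reduce to kg⁻⁴·m⁻⁴·s⁸·A⁸·cd⁻¹.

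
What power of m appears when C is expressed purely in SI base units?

C = A·s = s·A (charge = current × time).
The exponent of m is 0.

0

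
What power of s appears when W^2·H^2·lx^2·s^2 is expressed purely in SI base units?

W = kg·m²·s⁻³.
So W² = kg²·m⁴·s⁻⁶.
H = kg·m²·s⁻²·A⁻².
So H² = kg²·m⁴·s⁻⁴·A⁻⁴.
lx = m⁻²·cd.
So lx² = m⁻⁴·cd².
Combining: W²·H²·lx²·s² = (kg²·m⁴·s⁻⁶) · (kg²·m⁴·s⁻⁴·A⁻⁴) · (m⁻⁴·cd²) · s² = kg⁴·m⁴·s⁻⁸·A⁻⁴·cd².
The exponent of s is -8.

-8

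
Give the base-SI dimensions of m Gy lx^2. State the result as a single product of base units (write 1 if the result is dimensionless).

Gy = J/kg (absorbed dose = energy per mass),
    = m²·s⁻².
lx = lm/m² (illuminance = luminous flux per area),
    = m⁻²·cd.
So lx² = m⁻⁴·cd².
Combining: m·Gy·lx² = m · (m²·s⁻²) · (m⁻⁴·cd²) = m⁻¹·s⁻²·cd².

m⁻¹·s⁻²·cd²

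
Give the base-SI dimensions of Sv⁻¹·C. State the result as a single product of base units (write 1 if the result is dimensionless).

Sv = m²·s⁻².
So Sv⁻¹ = m⁻²·s².
C = s·A.
Combining: Sv⁻¹·C = (m⁻²·s²) · (s·A) = m⁻²·s³·A.

m⁻²·s³·A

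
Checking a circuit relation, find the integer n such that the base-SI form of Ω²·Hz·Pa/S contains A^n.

-6

Ω = kg·m²·s⁻³·A⁻².
So Ω² = kg²·m⁴·s⁻⁶·A⁻⁴.
Hz = s⁻¹.
S = kg⁻¹·m⁻²·s³·A².
So S⁻¹ = kg·m²·s⁻³·A⁻².
Pa = kg·m⁻¹·s⁻².
Combining: Ω²·Hz·S⁻¹·Pa = (kg²·m⁴·s⁻⁶·A⁻⁴) · s⁻¹ · (kg·m²·s⁻³·A⁻²) · (kg·m⁻¹·s⁻²) = kg⁴·m⁵·s⁻¹²·A⁻⁶.
The exponent of A is -6.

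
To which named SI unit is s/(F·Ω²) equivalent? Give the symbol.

S

F = kg⁻¹·m⁻²·s⁴·A².
So F⁻¹ = kg·m²·s⁻⁴·A⁻².
Ω = kg·m²·s⁻³·A⁻².
So Ω⁻² = kg⁻²·m⁻⁴·s⁶·A⁴.
Combining: s·F⁻¹·Ω⁻² = s · (kg·m²·s⁻⁴·A⁻²) · (kg⁻²·m⁻⁴·s⁶·A⁴) = kg⁻¹·m⁻²·s³·A².
kg⁻¹·m⁻²·s³·A² is the base-SI form of the siemens.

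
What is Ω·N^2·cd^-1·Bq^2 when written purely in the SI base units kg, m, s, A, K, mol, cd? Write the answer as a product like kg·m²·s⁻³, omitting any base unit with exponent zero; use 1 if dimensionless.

Ω = V/A (resistance = voltage per current),
    = kg·m²·s⁻³·A⁻².
N = kg·m/s² = kg·m·s⁻² (force = mass × acceleration).
So N² = kg²·m²·s⁻⁴.
Bq = 1/s = s⁻¹ (activity is decays per second).
So Bq² = s⁻².
Combining: Ω·N²·cd⁻¹·Bq² = (kg·m²·s⁻³·A⁻²) · (kg²·m²·s⁻⁴) · cd⁻¹ · s⁻² = kg³·m⁴·s⁻⁹·A⁻²·cd⁻¹.

kg³·m⁴·s⁻⁹·A⁻²·cd⁻¹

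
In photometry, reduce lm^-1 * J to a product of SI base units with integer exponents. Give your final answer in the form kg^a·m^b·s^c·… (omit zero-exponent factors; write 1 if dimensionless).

kg·m²·s⁻²·cd⁻¹

lm = cd.
So lm⁻¹ = cd⁻¹.
J = kg·m²·s⁻².
Combining: lm⁻¹·J = cd⁻¹ · (kg·m²·s⁻²) = kg·m²·s⁻²·cd⁻¹.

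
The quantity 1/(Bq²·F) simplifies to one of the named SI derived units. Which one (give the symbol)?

H

Bq = 1/s = s⁻¹ (activity is decays per second).
So Bq⁻² = s².
F = C/V (capacitance = charge per voltage),
    = A·s/(kg·m²·s⁻³·A⁻¹) (substituting C and V),
    = kg⁻¹·m⁻²·s⁴·A².
So F⁻¹ = kg·m²·s⁻⁴·A⁻².
Combining: Bq⁻²·F⁻¹ = s² · (kg·m²·s⁻⁴·A⁻²) = kg·m²·s⁻²·A⁻².
kg·m²·s⁻²·A⁻² is the base-SI form of the henry.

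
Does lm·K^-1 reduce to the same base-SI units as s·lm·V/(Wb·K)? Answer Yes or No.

Left side:
  lm = cd.
  Combining: lm·K⁻¹ = cd · K⁻¹ = K⁻¹·cd.
Right side:
  Wb = V·s (flux: a volt is a weber per second),
      = kg·m²·s⁻²·A⁻¹.
  So Wb⁻¹ = kg⁻¹·m⁻²·s²·A.
  lm = cd·sr = cd (luminous flux; sr is dimensionless).
  V = W/A (potential = power per current),
      = kg·m²·s⁻³·A⁻¹.
  Combining: s·Wb⁻¹·lm·K⁻¹·V = s · (kg⁻¹·m⁻²·s²·A) · cd · K⁻¹ · (kg·m²·s⁻³·A⁻¹) = K⁻¹·cd.
Both reduce to K⁻¹·cd.

Yes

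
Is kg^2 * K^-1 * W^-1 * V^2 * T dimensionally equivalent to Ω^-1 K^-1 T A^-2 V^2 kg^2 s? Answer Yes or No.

No

Left side:
  W = J/s (power = energy per time),
      = kg·m²·s⁻³.
  So W⁻¹ = kg⁻¹·m⁻²·s³.
  V = W/A (potential = power per current),
      = kg·m²·s⁻³·A⁻¹.
  So V² = kg²·m⁴·s⁻⁶·A⁻².
  T = Wb/m² (flux density = flux per area),
      = kg·s⁻²·A⁻¹.
  Combining: kg²·K⁻¹·W⁻¹·V²·T = kg² · K⁻¹ · (kg⁻¹·m⁻²·s³) · (kg²·m⁴·s⁻⁶·A⁻²) · (kg·s⁻²·A⁻¹) = kg⁴·m²·s⁻⁵·A⁻³·K⁻¹.
Right side:
  Ω = V/A (resistance = voltage per current),
      = kg·m²·s⁻³·A⁻².
  So Ω⁻¹ = kg⁻¹·m⁻²·s³·A².
  T = Wb/m² (flux density = flux per area),
      = kg·s⁻²·A⁻¹.
  V = W/A (potential = power per current),
      = kg·m²·s⁻³·A⁻¹.
  So V² = kg²·m⁴·s⁻⁶·A⁻².
  Combining: Ω⁻¹·K⁻¹·T·A⁻²·V²·kg²·s = (kg⁻¹·m⁻²·s³·A²) · K⁻¹ · (kg·s⁻²·A⁻¹) · A⁻² · (kg²·m⁴·s⁻⁶·A⁻²) · kg² · s = kg⁴·m²·s⁻⁴·A⁻³·K⁻¹.
Left is kg⁴·m²·s⁻⁵·A⁻³·K⁻¹; right is kg⁴·m²·s⁻⁴·A⁻³·K⁻¹ — different.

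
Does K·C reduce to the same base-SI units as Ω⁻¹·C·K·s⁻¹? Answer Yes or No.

No

Left side:
  C = A·s = s·A (charge = current × time).
  Combining: K·C = K · (s·A) = s·A·K.
Right side:
  Ω = V/A (resistance = voltage per current),
      = kg·m²·s⁻³·A⁻².
  So Ω⁻¹ = kg⁻¹·m⁻²·s³·A².
  C = A·s = s·A (charge = current × time).
  Combining: Ω⁻¹·C·K·s⁻¹ = (kg⁻¹·m⁻²·s³·A²) · (s·A) · K · s⁻¹ = kg⁻¹·m⁻²·s³·A³·K.
Left is s·A·K; right is kg⁻¹·m⁻²·s³·A³·K — different.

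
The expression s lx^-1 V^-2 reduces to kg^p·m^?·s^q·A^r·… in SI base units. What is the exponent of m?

lx = m⁻²·cd.
So lx⁻¹ = m²·cd⁻¹.
V = kg·m²·s⁻³·A⁻¹.
So V⁻² = kg⁻²·m⁻⁴·s⁶·A².
Combining: s·lx⁻¹·V⁻² = s · (m²·cd⁻¹) · (kg⁻²·m⁻⁴·s⁶·A²) = kg⁻²·m⁻²·s⁷·A²·cd⁻¹.
The exponent of m is -2.

-2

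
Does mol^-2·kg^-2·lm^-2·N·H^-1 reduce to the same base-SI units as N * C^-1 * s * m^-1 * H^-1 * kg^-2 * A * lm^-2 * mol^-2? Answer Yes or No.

No

Left side:
  lm = cd·sr = cd (luminous flux; sr is dimensionless).
  So lm⁻² = cd⁻².
  N = kg·m/s² = kg·m·s⁻² (force = mass × acceleration).
  H = Wb/A (inductance = flux per current),
      = kg·m²·s⁻²·A⁻².
  So H⁻¹ = kg⁻¹·m⁻²·s²·A².
  Combining: mol⁻²·kg⁻²·lm⁻²·N·H⁻¹ = mol⁻² · kg⁻² · cd⁻² · (kg·m·s⁻²) · (kg⁻¹·m⁻²·s²·A²) = kg⁻²·m⁻¹·A²·mol⁻²·cd⁻².
Right side:
  N = kg·m·s⁻².
  C = s·A.
  So C⁻¹ = s⁻¹·A⁻¹.
  H = kg·m²·s⁻²·A⁻².
  So H⁻¹ = kg⁻¹·m⁻²·s²·A².
  lm = cd.
  So lm⁻² = cd⁻².
  Combining: N·C⁻¹·s·m⁻¹·H⁻¹·kg⁻²·A·lm⁻²·mol⁻² = (kg·m·s⁻²) · (s⁻¹·A⁻¹) · s · m⁻¹ · (kg⁻¹·m⁻²·s²·A²) · kg⁻² · A · cd⁻² · mol⁻² = kg⁻²·m⁻²·A²·mol⁻²·cd⁻².
Left is kg⁻²·m⁻¹·A²·mol⁻²·cd⁻²; right is kg⁻²·m⁻²·A²·mol⁻²·cd⁻² — different.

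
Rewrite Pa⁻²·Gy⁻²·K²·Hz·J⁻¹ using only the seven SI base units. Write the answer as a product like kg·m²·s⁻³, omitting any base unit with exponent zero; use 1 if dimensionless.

Pa = N/m² (pressure = force per area),
    = kg·m⁻¹·s⁻².
So Pa⁻² = kg⁻²·m²·s⁴.
Gy = J/kg (absorbed dose = energy per mass),
    = m²·s⁻².
So Gy⁻² = m⁻⁴·s⁴.
Hz = 1/s = s⁻¹ (frequency is cycles per second).
J = N·m (work = force × distance),
    = kg·m²·s⁻².
So J⁻¹ = kg⁻¹·m⁻²·s².
Combining: Pa⁻²·Gy⁻²·K²·Hz·J⁻¹ = (kg⁻²·m²·s⁴) · (m⁻⁴·s⁴) · K² · s⁻¹ · (kg⁻¹·m⁻²·s²) = kg⁻³·m⁻⁴·s⁹·K².

kg⁻³·m⁻⁴·s⁹·K²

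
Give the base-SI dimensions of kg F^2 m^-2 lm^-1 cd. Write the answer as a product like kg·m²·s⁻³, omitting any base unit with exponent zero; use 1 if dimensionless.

kg⁻¹·m⁻⁶·s⁸·A⁴

F = C/V (capacitance = charge per voltage),
    = A·s/(kg·m²·s⁻³·A⁻¹) (substituting C and V),
    = kg⁻¹·m⁻²·s⁴·A².
So F² = kg⁻²·m⁻⁴·s⁸·A⁴.
lm = cd·sr = cd (luminous flux; sr is dimensionless).
So lm⁻¹ = cd⁻¹.
Combining: kg·F²·m⁻²·lm⁻¹·cd = kg · (kg⁻²·m⁻⁴·s⁸·A⁴) · m⁻² · cd⁻¹ · cd = kg⁻¹·m⁻⁶·s⁸·A⁴.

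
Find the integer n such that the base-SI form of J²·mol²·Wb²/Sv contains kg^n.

4

J = N·m (work = force × distance),
    = kg·m²·s⁻².
So J² = kg²·m⁴·s⁻⁴.
Wb = V·s (flux: a volt is a weber per second),
    = kg·m²·s⁻²·A⁻¹.
So Wb² = kg²·m⁴·s⁻⁴·A⁻².
Sv = J/kg (equivalent dose = energy per mass),
    = m²·s⁻².
So Sv⁻¹ = m⁻²·s².
Combining: J²·mol²·Wb²·Sv⁻¹ = (kg²·m⁴·s⁻⁴) · mol² · (kg²·m⁴·s⁻⁴·A⁻²) · (m⁻²·s²) = kg⁴·m⁶·s⁻⁶·A⁻²·mol².
The exponent of kg is 4.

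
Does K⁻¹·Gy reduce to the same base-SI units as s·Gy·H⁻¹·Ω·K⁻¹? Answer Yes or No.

Left side:
  Gy = m²·s⁻².
  Combining: K⁻¹·Gy = K⁻¹ · (m²·s⁻²) = m²·s⁻²·K⁻¹.
Right side:
  Gy = m²·s⁻².
  H = kg·m²·s⁻²·A⁻².
  So H⁻¹ = kg⁻¹·m⁻²·s²·A².
  Ω = kg·m²·s⁻³·A⁻².
  Combining: s·Gy·H⁻¹·Ω·K⁻¹ = s · (m²·s⁻²) · (kg⁻¹·m⁻²·s²·A²) · (kg·m²·s⁻³·A⁻²) · K⁻¹ = m²·s⁻²·K⁻¹.
Both reduce to m²·s⁻²·K⁻¹.

Yes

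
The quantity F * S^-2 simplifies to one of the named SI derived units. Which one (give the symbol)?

F = C/V (capacitance = charge per voltage),
    = A·s/(kg·m²·s⁻³·A⁻¹) (substituting C and V),
    = kg⁻¹·m⁻²·s⁴·A².
S = 1/Ω (conductance is reciprocal resistance),
    = kg⁻¹·m⁻²·s³·A².
So S⁻² = kg²·m⁴·s⁻⁶·A⁻⁴.
Combining: F·S⁻² = (kg⁻¹·m⁻²·s⁴·A²) · (kg²·m⁴·s⁻⁶·A⁻⁴) = kg·m²·s⁻²·A⁻².
kg·m²·s⁻²·A⁻² is the base-SI form of the henry.

H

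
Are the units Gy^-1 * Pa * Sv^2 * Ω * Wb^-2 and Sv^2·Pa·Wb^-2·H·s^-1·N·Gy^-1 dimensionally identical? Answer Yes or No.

Left side:
  Gy = m²·s⁻².
  So Gy⁻¹ = m⁻²·s².
  Pa = kg·m⁻¹·s⁻².
  Sv = m²·s⁻².
  So Sv² = m⁴·s⁻⁴.
  Ω = kg·m²·s⁻³·A⁻².
  Wb = kg·m²·s⁻²·A⁻¹.
  So Wb⁻² = kg⁻²·m⁻⁴·s⁴·A².
  Combining: Gy⁻¹·Pa·Sv²·Ω·Wb⁻² = (m⁻²·s²) · (kg·m⁻¹·s⁻²) · (m⁴·s⁻⁴) · (kg·m²·s⁻³·A⁻²) · (kg⁻²·m⁻⁴·s⁴·A²) = m⁻¹·s⁻³.
Right side:
  Sv = J/kg (equivalent dose = energy per mass),
      = m²·s⁻².
  So Sv² = m⁴·s⁻⁴.
  Pa = N/m² (pressure = force per area),
      = kg·m⁻¹·s⁻².
  Wb = V·s (flux: a volt is a weber per second),
      = kg·m²·s⁻²·A⁻¹.
  So Wb⁻² = kg⁻²·m⁻⁴·s⁴·A².
  H = Wb/A (inductance = flux per current),
      = kg·m²·s⁻²·A⁻².
  N = kg·m/s² = kg·m·s⁻² (force = mass × acceleration).
  Gy = J/kg (absorbed dose = energy per mass),
      = m²·s⁻².
  So Gy⁻¹ = m⁻²·s².
  Combining: Sv²·Pa·Wb⁻²·H·s⁻¹·N·Gy⁻¹ = (m⁴·s⁻⁴) · (kg·m⁻¹·s⁻²) · (kg⁻²·m⁻⁴·s⁴·A²) · (kg·m²·s⁻²·A⁻²) · s⁻¹ · (kg·m·s⁻²) · (m⁻²·s²) = kg·s⁻⁵.
Left is m⁻¹·s⁻³; right is kg·s⁻⁵ — different.

No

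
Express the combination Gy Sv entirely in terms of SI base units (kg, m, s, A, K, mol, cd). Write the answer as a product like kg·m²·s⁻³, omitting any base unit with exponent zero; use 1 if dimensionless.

m⁴·s⁻⁴

Gy = J/kg (absorbed dose = energy per mass),
    = m²·s⁻².
Sv = J/kg (equivalent dose = energy per mass),
    = m²·s⁻².
Combining: Gy·Sv = (m²·s⁻²) · (m²·s⁻²) = m⁴·s⁻⁴.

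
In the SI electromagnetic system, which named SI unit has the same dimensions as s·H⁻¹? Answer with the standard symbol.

H = Wb/A (inductance = flux per current),
    = kg·m²·s⁻²·A⁻².
So H⁻¹ = kg⁻¹·m⁻²·s²·A².
Combining: s·H⁻¹ = s · (kg⁻¹·m⁻²·s²·A²) = kg⁻¹·m⁻²·s³·A².
kg⁻¹·m⁻²·s³·A² is the base-SI form of the siemens.

S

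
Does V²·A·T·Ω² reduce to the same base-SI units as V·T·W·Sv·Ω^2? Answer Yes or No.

No

Left side:
  V = W/A (potential = power per current),
      = kg·m²·s⁻³·A⁻¹.
  So V² = kg²·m⁴·s⁻⁶·A⁻².
  T = Wb/m² (flux density = flux per area),
      = kg·s⁻²·A⁻¹.
  Ω = V/A (resistance = voltage per current),
      = kg·m²·s⁻³·A⁻².
  So Ω² = kg²·m⁴·s⁻⁶·A⁻⁴.
  Combining: V²·A·T·Ω² = (kg²·m⁴·s⁻⁶·A⁻²) · A · (kg·s⁻²·A⁻¹) · (kg²·m⁴·s⁻⁶·A⁻⁴) = kg⁵·m⁸·s⁻¹⁴·A⁻⁶.
Right side:
  V = W/A (potential = power per current),
      = kg·m²·s⁻³·A⁻¹.
  T = Wb/m² (flux density = flux per area),
      = kg·s⁻²·A⁻¹.
  W = J/s (power = energy per time),
      = kg·m²·s⁻³.
  Sv = J/kg (equivalent dose = energy per mass),
      = m²·s⁻².
  Ω = V/A (resistance = voltage per current),
      = kg·m²·s⁻³·A⁻².
  So Ω² = kg²·m⁴·s⁻⁶·A⁻⁴.
  Combining: V·T·W·Sv·Ω² = (kg·m²·s⁻³·A⁻¹) · (kg·s⁻²·A⁻¹) · (kg·m²·s⁻³) · (m²·s⁻²) · (kg²·m⁴·s⁻⁶·A⁻⁴) = kg⁵·m¹⁰·s⁻¹⁶·A⁻⁶.
Left is kg⁵·m⁸·s⁻¹⁴·A⁻⁶; right is kg⁵·m¹⁰·s⁻¹⁶·A⁻⁶ — different.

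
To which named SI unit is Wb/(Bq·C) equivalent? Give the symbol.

H

Bq = s⁻¹.
So Bq⁻¹ = s.
Wb = kg·m²·s⁻²·A⁻¹.
C = s·A.
So C⁻¹ = s⁻¹·A⁻¹.
Combining: Bq⁻¹·Wb·C⁻¹ = s · (kg·m²·s⁻²·A⁻¹) · (s⁻¹·A⁻¹) = kg·m²·s⁻²·A⁻².
kg·m²·s⁻²·A⁻² is the base-SI form of the henry.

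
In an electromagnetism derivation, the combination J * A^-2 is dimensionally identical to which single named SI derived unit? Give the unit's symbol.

H

J = N·m (work = force × distance),
    = kg·m²·s⁻².
Combining: J·A⁻² = (kg·m²·s⁻²) · A⁻² = kg·m²·s⁻²·A⁻².
kg·m²·s⁻²·A⁻² is the base-SI form of the henry.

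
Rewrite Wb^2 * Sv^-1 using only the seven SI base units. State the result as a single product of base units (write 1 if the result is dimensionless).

Wb = V·s (flux: a volt is a weber per second),
    = kg·m²·s⁻²·A⁻¹.
So Wb² = kg²·m⁴·s⁻⁴·A⁻².
Sv = J/kg (equivalent dose = energy per mass),
    = m²·s⁻².
So Sv⁻¹ = m⁻²·s².
Combining: Wb²·Sv⁻¹ = (kg²·m⁴·s⁻⁴·A⁻²) · (m⁻²·s²) = kg²·m²·s⁻²·A⁻².

kg²·m²·s⁻²·A⁻²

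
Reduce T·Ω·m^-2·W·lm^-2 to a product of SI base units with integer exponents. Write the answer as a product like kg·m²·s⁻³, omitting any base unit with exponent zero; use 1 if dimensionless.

T = kg·s⁻²·A⁻¹.
Ω = kg·m²·s⁻³·A⁻².
W = kg·m²·s⁻³.
lm = cd.
So lm⁻² = cd⁻².
Combining: T·Ω·m⁻²·W·lm⁻² = (kg·s⁻²·A⁻¹) · (kg·m²·s⁻³·A⁻²) · m⁻² · (kg·m²·s⁻³) · cd⁻² = kg³·m²·s⁻⁸·A⁻³·cd⁻².

kg³·m²·s⁻⁸·A⁻³·cd⁻²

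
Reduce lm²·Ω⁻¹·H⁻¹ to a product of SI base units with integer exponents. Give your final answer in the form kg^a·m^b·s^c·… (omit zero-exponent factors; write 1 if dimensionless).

kg⁻²·m⁻⁴·s⁵·A⁴·cd²

lm = cd·sr = cd (luminous flux; sr is dimensionless).
So lm² = cd².
Ω = V/A (resistance = voltage per current),
    = kg·m²·s⁻³·A⁻².
So Ω⁻¹ = kg⁻¹·m⁻²·s³·A².
H = Wb/A (inductance = flux per current),
    = kg·m²·s⁻²·A⁻².
So H⁻¹ = kg⁻¹·m⁻²·s²·A².
Combining: lm²·Ω⁻¹·H⁻¹ = cd² · (kg⁻¹·m⁻²·s³·A²) · (kg⁻¹·m⁻²·s²·A²) = kg⁻²·m⁻⁴·s⁵·A⁴·cd².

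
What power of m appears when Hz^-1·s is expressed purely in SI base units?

0

Hz = 1/s = s⁻¹ (frequency is cycles per second).
So Hz⁻¹ = s.
Combining: Hz⁻¹·s = s · s = s².
The exponent of m is 0.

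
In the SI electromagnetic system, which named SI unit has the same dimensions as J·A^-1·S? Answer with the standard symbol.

C

J = kg·m²·s⁻².
S = kg⁻¹·m⁻²·s³·A².
Combining: J·A⁻¹·S = (kg·m²·s⁻²) · A⁻¹ · (kg⁻¹·m⁻²·s³·A²) = s·A.
s·A is the base-SI form of the coulomb.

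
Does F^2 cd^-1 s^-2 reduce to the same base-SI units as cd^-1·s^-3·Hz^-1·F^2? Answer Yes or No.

Yes

Left side:
  F = C/V (capacitance = charge per voltage),
      = A·s/(kg·m²·s⁻³·A⁻¹) (substituting C and V),
      = kg⁻¹·m⁻²·s⁴·A².
  So F² = kg⁻²·m⁻⁴·s⁸·A⁴.
  Combining: F²·cd⁻¹·s⁻² = (kg⁻²·m⁻⁴·s⁸·A⁴) · cd⁻¹ · s⁻² = kg⁻²·m⁻⁴·s⁶·A⁴·cd⁻¹.
Right side:
  Hz = s⁻¹.
  So Hz⁻¹ = s.
  F = kg⁻¹·m⁻²·s⁴·A².
  So F² = kg⁻²·m⁻⁴·s⁸·A⁴.
  Combining: cd⁻¹·s⁻³·Hz⁻¹·F² = cd⁻¹ · s⁻³ · s · (kg⁻²·m⁻⁴·s⁸·A⁴) = kg⁻²·m⁻⁴·s⁶·A⁴·cd⁻¹.
Both reduce to kg⁻²·m⁻⁴·s⁶·A⁴·cd⁻¹.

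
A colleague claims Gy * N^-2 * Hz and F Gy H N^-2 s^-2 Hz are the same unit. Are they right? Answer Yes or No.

Left side:
  Gy = J/kg (absorbed dose = energy per mass),
      = m²·s⁻².
  N = kg·m/s² = kg·m·s⁻² (force = mass × acceleration).
  So N⁻² = kg⁻²·m⁻²·s⁴.
  Hz = 1/s = s⁻¹ (frequency is cycles per second).
  Combining: Gy·N⁻²·Hz = (m²·s⁻²) · (kg⁻²·m⁻²·s⁴) · s⁻¹ = kg⁻²·s.
Right side:
  F = C/V (capacitance = charge per voltage),
      = A·s/(kg·m²·s⁻³·A⁻¹) (substituting C and V),
      = kg⁻¹·m⁻²·s⁴·A².
  Gy = J/kg (absorbed dose = energy per mass),
      = m²·s⁻².
  H = Wb/A (inductance = flux per current),
      = kg·m²·s⁻²·A⁻².
  N = kg·m/s² = kg·m·s⁻² (force = mass × acceleration).
  So N⁻² = kg⁻²·m⁻²·s⁴.
  Hz = 1/s = s⁻¹ (frequency is cycles per second).
  Combining: F·Gy·H·N⁻²·s⁻²·Hz = (kg⁻¹·m⁻²·s⁴·A²) · (m²·s⁻²) · (kg·m²·s⁻²·A⁻²) · (kg⁻²·m⁻²·s⁴) · s⁻² · s⁻¹ = kg⁻²·s.
Both reduce to kg⁻²·s.

Yes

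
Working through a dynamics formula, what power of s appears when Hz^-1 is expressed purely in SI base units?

1

Hz = s⁻¹.
So Hz⁻¹ = s.
The exponent of s is 1.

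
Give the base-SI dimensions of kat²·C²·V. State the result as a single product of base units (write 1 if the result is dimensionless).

kat = mol/s = s⁻¹·mol (catalytic activity).
So kat² = s⁻²·mol².
C = A·s = s·A (charge = current × time).
So C² = s²·A².
V = W/A (potential = power per current),
    = kg·m²·s⁻³·A⁻¹.
Combining: kat²·C²·V = (s⁻²·mol²) · (s²·A²) · (kg·m²·s⁻³·A⁻¹) = kg·m²·s⁻³·A·mol².

kg·m²·s⁻³·A·mol²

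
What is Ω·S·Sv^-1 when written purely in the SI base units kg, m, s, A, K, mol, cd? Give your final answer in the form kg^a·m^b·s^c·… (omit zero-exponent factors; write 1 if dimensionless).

Ω = kg·m²·s⁻³·A⁻².
S = kg⁻¹·m⁻²·s³·A².
Sv = m²·s⁻².
So Sv⁻¹ = m⁻²·s².
Combining: Ω·S·Sv⁻¹ = (kg·m²·s⁻³·A⁻²) · (kg⁻¹·m⁻²·s³·A²) · (m⁻²·s²) = m⁻²·s².

m⁻²·s²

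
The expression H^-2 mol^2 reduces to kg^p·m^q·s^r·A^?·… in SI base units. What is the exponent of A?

4

H = kg·m²·s⁻²·A⁻².
So H⁻² = kg⁻²·m⁻⁴·s⁴·A⁴.
Combining: H⁻²·mol² = (kg⁻²·m⁻⁴·s⁴·A⁴) · mol² = kg⁻²·m⁻⁴·s⁴·A⁴·mol².
The exponent of A is 4.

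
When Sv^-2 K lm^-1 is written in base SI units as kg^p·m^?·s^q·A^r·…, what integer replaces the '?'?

Sv = m²·s⁻².
So Sv⁻² = m⁻⁴·s⁴.
lm = cd.
So lm⁻¹ = cd⁻¹.
Combining: Sv⁻²·K·lm⁻¹ = (m⁻⁴·s⁴) · K · cd⁻¹ = m⁻⁴·s⁴·K·cd⁻¹.
The exponent of m is -4.

-4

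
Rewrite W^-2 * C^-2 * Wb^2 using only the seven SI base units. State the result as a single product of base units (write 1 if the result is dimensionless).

A⁻⁴

W = J/s (power = energy per time),
    = kg·m²·s⁻³.
So W⁻² = kg⁻²·m⁻⁴·s⁶.
C = A·s = s·A (charge = current × time).
So C⁻² = s⁻²·A⁻².
Wb = V·s (flux: a volt is a weber per second),
    = kg·m²·s⁻²·A⁻¹.
So Wb² = kg²·m⁴·s⁻⁴·A⁻².
Combining: W⁻²·C⁻²·Wb² = (kg⁻²·m⁻⁴·s⁶) · (s⁻²·A⁻²) · (kg²·m⁴·s⁻⁴·A⁻²) = A⁻⁴.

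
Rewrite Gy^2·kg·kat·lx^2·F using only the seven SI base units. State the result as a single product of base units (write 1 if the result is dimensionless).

Gy = m²·s⁻².
So Gy² = m⁴·s⁻⁴.
kat = s⁻¹·mol.
lx = m⁻²·cd.
So lx² = m⁻⁴·cd².
F = kg⁻¹·m⁻²·s⁴·A².
Combining: Gy²·kg·kat·lx²·F = (m⁴·s⁻⁴) · kg · (s⁻¹·mol) · (m⁻⁴·cd²) · (kg⁻¹·m⁻²·s⁴·A²) = m⁻²·s⁻¹·A²·mol·cd².

m⁻²·s⁻¹·A²·mol·cd²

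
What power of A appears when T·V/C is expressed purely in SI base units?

T = kg·s⁻²·A⁻¹.
C = s·A.
So C⁻¹ = s⁻¹·A⁻¹.
V = kg·m²·s⁻³·A⁻¹.
Combining: T·C⁻¹·V = (kg·s⁻²·A⁻¹) · (s⁻¹·A⁻¹) · (kg·m²·s⁻³·A⁻¹) = kg²·m²·s⁻⁶·A⁻³.
The exponent of A is -3.

-3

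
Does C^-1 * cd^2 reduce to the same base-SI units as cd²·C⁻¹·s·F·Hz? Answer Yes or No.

No

Left side:
  C = A·s = s·A (charge = current × time).
  So C⁻¹ = s⁻¹·A⁻¹.
  Combining: C⁻¹·cd² = (s⁻¹·A⁻¹) · cd² = s⁻¹·A⁻¹·cd².
Right side:
  C = s·A.
  So C⁻¹ = s⁻¹·A⁻¹.
  F = kg⁻¹·m⁻²·s⁴·A².
  Hz = s⁻¹.
  Combining: cd²·C⁻¹·s·F·Hz = cd² · (s⁻¹·A⁻¹) · s · (kg⁻¹·m⁻²·s⁴·A²) · s⁻¹ = kg⁻¹·m⁻²·s³·A·cd².
Left is s⁻¹·A⁻¹·cd²; right is kg⁻¹·m⁻²·s³·A·cd² — different.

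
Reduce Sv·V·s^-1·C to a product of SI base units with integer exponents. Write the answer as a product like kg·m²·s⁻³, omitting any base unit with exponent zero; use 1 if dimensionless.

kg·m⁴·s⁻⁵

Sv = J/kg (equivalent dose = energy per mass),
    = m²·s⁻².
V = W/A (potential = power per current),
    = kg·m²·s⁻³·A⁻¹.
C = A·s = s·A (charge = current × time).
Combining: Sv·V·s⁻¹·C = (m²·s⁻²) · (kg·m²·s⁻³·A⁻¹) · s⁻¹ · (s·A) = kg·m⁴·s⁻⁵.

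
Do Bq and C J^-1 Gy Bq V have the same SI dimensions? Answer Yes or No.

No

Left side:
  Bq = 1/s = s⁻¹ (activity is decays per second).
Right side:
  C = A·s = s·A (charge = current × time).
  J = N·m (work = force × distance),
      = kg·m²·s⁻².
  So J⁻¹ = kg⁻¹·m⁻²·s².
  Gy = J/kg (absorbed dose = energy per mass),
      = m²·s⁻².
  Bq = 1/s = s⁻¹ (activity is decays per second).
  V = W/A (potential = power per current),
      = kg·m²·s⁻³·A⁻¹.
  Combining: C·J⁻¹·Gy·Bq·V = (s·A) · (kg⁻¹·m⁻²·s²) · (m²·s⁻²) · s⁻¹ · (kg·m²·s⁻³·A⁻¹) = m²·s⁻³.
Left is s⁻¹; right is m²·s⁻³ — different.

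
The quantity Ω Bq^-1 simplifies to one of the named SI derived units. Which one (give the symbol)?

Ω = V/A (resistance = voltage per current),
    = kg·m²·s⁻³·A⁻².
Bq = 1/s = s⁻¹ (activity is decays per second).
So Bq⁻¹ = s.
Combining: Ω·Bq⁻¹ = (kg·m²·s⁻³·A⁻²) · s = kg·m²·s⁻²·A⁻².
kg·m²·s⁻²·A⁻² is the base-SI form of the henry.

H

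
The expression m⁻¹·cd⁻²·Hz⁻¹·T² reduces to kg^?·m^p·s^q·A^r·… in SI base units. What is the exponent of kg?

2

Hz = 1/s = s⁻¹ (frequency is cycles per second).
So Hz⁻¹ = s.
T = Wb/m² (flux density = flux per area),
    = kg·s⁻²·A⁻¹.
So T² = kg²·s⁻⁴·A⁻².
Combining: m⁻¹·cd⁻²·Hz⁻¹·T² = m⁻¹ · cd⁻² · s · (kg²·s⁻⁴·A⁻²) = kg²·m⁻¹·s⁻³·A⁻²·cd⁻².
The exponent of kg is 2.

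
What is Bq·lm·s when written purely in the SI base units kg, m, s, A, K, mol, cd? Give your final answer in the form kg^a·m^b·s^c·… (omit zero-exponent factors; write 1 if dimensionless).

Bq = 1/s = s⁻¹ (activity is decays per second).
lm = cd·sr = cd (luminous flux; sr is dimensionless).
Combining: Bq·lm·s = s⁻¹ · cd · s = cd.

cd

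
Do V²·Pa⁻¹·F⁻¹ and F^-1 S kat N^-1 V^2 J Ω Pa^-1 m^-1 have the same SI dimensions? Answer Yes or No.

Left side:
  V = kg·m²·s⁻³·A⁻¹.
  So V² = kg²·m⁴·s⁻⁶·A⁻².
  Pa = kg·m⁻¹·s⁻².
  So Pa⁻¹ = kg⁻¹·m·s².
  F = kg⁻¹·m⁻²·s⁴·A².
  So F⁻¹ = kg·m²·s⁻⁴·A⁻².
  Combining: V²·Pa⁻¹·F⁻¹ = (kg²·m⁴·s⁻⁶·A⁻²) · (kg⁻¹·m·s²) · (kg·m²·s⁻⁴·A⁻²) = kg²·m⁷·s⁻⁸·A⁻⁴.
Right side:
  F = kg⁻¹·m⁻²·s⁴·A².
  So F⁻¹ = kg·m²·s⁻⁴·A⁻².
  S = kg⁻¹·m⁻²·s³·A².
  kat = s⁻¹·mol.
  N = kg·m·s⁻².
  So N⁻¹ = kg⁻¹·m⁻¹·s².
  V = kg·m²·s⁻³·A⁻¹.
  So V² = kg²·m⁴·s⁻⁶·A⁻².
  J = kg·m²·s⁻².
  Ω = kg·m²·s⁻³·A⁻².
  Pa = kg·m⁻¹·s⁻².
  So Pa⁻¹ = kg⁻¹·m·s².
  Combining: F⁻¹·S·kat·N⁻¹·V²·J·Ω·Pa⁻¹·m⁻¹ = (kg·m²·s⁻⁴·A⁻²) · (kg⁻¹·m⁻²·s³·A²) · (s⁻¹·mol) · (kg⁻¹·m⁻¹·s²) · (kg²·m⁴·s⁻⁶·A⁻²) · (kg·m²·s⁻²) · (kg·m²·s⁻³·A⁻²) · (kg⁻¹·m·s²) · m⁻¹ = kg²·m⁷·s⁻⁹·A⁻⁴·mol.
Left is kg²·m⁷·s⁻⁸·A⁻⁴; right is kg²·m⁷·s⁻⁹·A⁻⁴·mol — different.

No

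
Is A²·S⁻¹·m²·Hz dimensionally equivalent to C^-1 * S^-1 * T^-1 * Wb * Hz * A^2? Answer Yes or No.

Left side:
  S = kg⁻¹·m⁻²·s³·A².
  So S⁻¹ = kg·m²·s⁻³·A⁻².
  Hz = s⁻¹.
  Combining: A²·S⁻¹·m²·Hz = A² · (kg·m²·s⁻³·A⁻²) · m² · s⁻¹ = kg·m⁴·s⁻⁴.
Right side:
  C = s·A.
  So C⁻¹ = s⁻¹·A⁻¹.
  S = kg⁻¹·m⁻²·s³·A².
  So S⁻¹ = kg·m²·s⁻³·A⁻².
  T = kg·s⁻²·A⁻¹.
  So T⁻¹ = kg⁻¹·s²·A.
  Wb = kg·m²·s⁻²·A⁻¹.
  Hz = s⁻¹.
  Combining: C⁻¹·S⁻¹·T⁻¹·Wb·Hz·A² = (s⁻¹·A⁻¹) · (kg·m²·s⁻³·A⁻²) · (kg⁻¹·s²·A) · (kg·m²·s⁻²·A⁻¹) · s⁻¹ · A² = kg·m⁴·s⁻⁵·A⁻¹.
Left is kg·m⁴·s⁻⁴; right is kg·m⁴·s⁻⁵·A⁻¹ — different.

No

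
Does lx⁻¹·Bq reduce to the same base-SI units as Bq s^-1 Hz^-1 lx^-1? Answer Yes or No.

Yes

Left side:
  lx = m⁻²·cd.
  So lx⁻¹ = m²·cd⁻¹.
  Bq = s⁻¹.
  Combining: lx⁻¹·Bq = (m²·cd⁻¹) · s⁻¹ = m²·s⁻¹·cd⁻¹.
Right side:
  Bq = s⁻¹.
  Hz = s⁻¹.
  So Hz⁻¹ = s.
  lx = m⁻²·cd.
  So lx⁻¹ = m²·cd⁻¹.
  Combining: Bq·s⁻¹·Hz⁻¹·lx⁻¹ = s⁻¹ · s⁻¹ · s · (m²·cd⁻¹) = m²·s⁻¹·cd⁻¹.
Both reduce to m²·s⁻¹·cd⁻¹.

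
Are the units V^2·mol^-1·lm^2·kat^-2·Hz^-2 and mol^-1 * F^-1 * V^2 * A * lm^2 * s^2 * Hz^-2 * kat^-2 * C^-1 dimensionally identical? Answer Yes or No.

No

Left side:
  V = W/A (potential = power per current),
      = kg·m²·s⁻³·A⁻¹.
  So V² = kg²·m⁴·s⁻⁶·A⁻².
  lm = cd·sr = cd (luminous flux; sr is dimensionless).
  So lm² = cd².
  kat = mol/s = s⁻¹·mol (catalytic activity).
  So kat⁻² = s²·mol⁻².
  Hz = 1/s = s⁻¹ (frequency is cycles per second).
  So Hz⁻² = s².
  Combining: V²·mol⁻¹·lm²·kat⁻²·Hz⁻² = (kg²·m⁴·s⁻⁶·A⁻²) · mol⁻¹ · cd² · (s²·mol⁻²) · s² = kg²·m⁴·s⁻²·A⁻²·mol⁻³·cd².
Right side:
  F = kg⁻¹·m⁻²·s⁴·A².
  So F⁻¹ = kg·m²·s⁻⁴·A⁻².
  V = kg·m²·s⁻³·A⁻¹.
  So V² = kg²·m⁴·s⁻⁶·A⁻².
  lm = cd.
  So lm² = cd².
  Hz = s⁻¹.
  So Hz⁻² = s².
  kat = s⁻¹·mol.
  So kat⁻² = s²·mol⁻².
  C = s·A.
  So C⁻¹ = s⁻¹·A⁻¹.
  Combining: mol⁻¹·F⁻¹·V²·A·lm²·s²·Hz⁻²·kat⁻²·C⁻¹ = mol⁻¹ · (kg·m²·s⁻⁴·A⁻²) · (kg²·m⁴·s⁻⁶·A⁻²) · A · cd² · s² · s² · (s²·mol⁻²) · (s⁻¹·A⁻¹) = kg³·m⁶·s⁻⁵·A⁻⁴·mol⁻³·cd².
Left is kg²·m⁴·s⁻²·A⁻²·mol⁻³·cd²; right is kg³·m⁶·s⁻⁵·A⁻⁴·mol⁻³·cd² — different.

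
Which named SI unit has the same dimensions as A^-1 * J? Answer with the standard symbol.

J = N·m (work = force × distance),
    = kg·m²·s⁻².
Combining: A⁻¹·J = A⁻¹ · (kg·m²·s⁻²) = kg·m²·s⁻²·A⁻¹.
kg·m²·s⁻²·A⁻¹ is the base-SI form of the weber.

Wb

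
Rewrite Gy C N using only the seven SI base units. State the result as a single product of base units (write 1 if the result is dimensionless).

kg·m³·s⁻³·A

Gy = m²·s⁻².
C = s·A.
N = kg·m·s⁻².
Combining: Gy·C·N = (m²·s⁻²) · (s·A) · (kg·m·s⁻²) = kg·m³·s⁻³·A.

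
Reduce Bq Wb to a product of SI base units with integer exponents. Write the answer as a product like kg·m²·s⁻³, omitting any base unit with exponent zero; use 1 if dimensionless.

kg·m²·s⁻³·A⁻¹

Bq = 1/s = s⁻¹ (activity is decays per second).
Wb = V·s (flux: a volt is a weber per second),
    = kg·m²·s⁻²·A⁻¹.
Combining: Bq·Wb = s⁻¹ · (kg·m²·s⁻²·A⁻¹) = kg·m²·s⁻³·A⁻¹.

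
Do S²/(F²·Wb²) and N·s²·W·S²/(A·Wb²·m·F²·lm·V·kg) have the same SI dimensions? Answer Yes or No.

No

Left side:
  S = kg⁻¹·m⁻²·s³·A².
  So S² = kg⁻²·m⁻⁴·s⁶·A⁴.
  F = kg⁻¹·m⁻²·s⁴·A².
  So F⁻² = kg²·m⁴·s⁻⁸·A⁻⁴.
  Wb = kg·m²·s⁻²·A⁻¹.
  So Wb⁻² = kg⁻²·m⁻⁴·s⁴·A².
  Combining: S²·F⁻²·Wb⁻² = (kg⁻²·m⁻⁴·s⁶·A⁴) · (kg²·m⁴·s⁻⁸·A⁻⁴) · (kg⁻²·m⁻⁴·s⁴·A²) = kg⁻²·m⁻⁴·s²·A².
Right side:
  Wb = V·s (flux: a volt is a weber per second),
      = kg·m²·s⁻²·A⁻¹.
  So Wb⁻² = kg⁻²·m⁻⁴·s⁴·A².
  N = kg·m/s² = kg·m·s⁻² (force = mass × acceleration).
  F = C/V (capacitance = charge per voltage),
      = A·s/(kg·m²·s⁻³·A⁻¹) (substituting C and V),
      = kg⁻¹·m⁻²·s⁴·A².
  So F⁻² = kg²·m⁴·s⁻⁸·A⁻⁴.
  lm = cd·sr = cd (luminous flux; sr is dimensionless).
  So lm⁻¹ = cd⁻¹.
  V = W/A (potential = power per current),
      = kg·m²·s⁻³·A⁻¹.
  So V⁻¹ = kg⁻¹·m⁻²·s³·A.
  W = J/s (power = energy per time),
      = kg·m²·s⁻³.
  S = 1/Ω (conductance is reciprocal resistance),
      = kg⁻¹·m⁻²·s³·A².
  So S² = kg⁻²·m⁻⁴·s⁶·A⁴.
  Combining: A⁻¹·Wb⁻²·m⁻¹·N·F⁻²·s²·lm⁻¹·V⁻¹·W·S²·kg⁻¹ = A⁻¹ · (kg⁻²·m⁻⁴·s⁴·A²) · m⁻¹ · (kg·m·s⁻²) · (kg²·m⁴·s⁻⁸·A⁻⁴) · s² · cd⁻¹ · (kg⁻¹·m⁻²·s³·A) · (kg·m²·s⁻³) · (kg⁻²·m⁻⁴·s⁶·A⁴) · kg⁻¹ = kg⁻²·m⁻⁴·s²·A²·cd⁻¹.
Left is kg⁻²·m⁻⁴·s²·A²; right is kg⁻²·m⁻⁴·s²·A²·cd⁻¹ — different.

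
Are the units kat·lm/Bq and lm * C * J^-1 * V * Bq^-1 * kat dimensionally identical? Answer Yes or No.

Yes

Left side:
  Bq = s⁻¹.
  So Bq⁻¹ = s.
  kat = s⁻¹·mol.
  lm = cd.
  Combining: Bq⁻¹·kat·lm = s · (s⁻¹·mol) · cd = mol·cd.
Right side:
  lm = cd·sr = cd (luminous flux; sr is dimensionless).
  C = A·s = s·A (charge = current × time).
  J = N·m (work = force × distance),
      = kg·m²·s⁻².
  So J⁻¹ = kg⁻¹·m⁻²·s².
  V = W/A (potential = power per current),
      = kg·m²·s⁻³·A⁻¹.
  Bq = 1/s = s⁻¹ (activity is decays per second).
  So Bq⁻¹ = s.
  kat = mol/s = s⁻¹·mol (catalytic activity).
  Combining: lm·C·J⁻¹·V·Bq⁻¹·kat = cd · (s·A) · (kg⁻¹·m⁻²·s²) · (kg·m²·s⁻³·A⁻¹) · s · (s⁻¹·mol) = mol·cd.
Both reduce to mol·cd.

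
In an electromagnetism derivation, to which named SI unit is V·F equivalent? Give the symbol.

V = kg·m²·s⁻³·A⁻¹.
F = kg⁻¹·m⁻²·s⁴·A².
Combining: V·F = (kg·m²·s⁻³·A⁻¹) · (kg⁻¹·m⁻²·s⁴·A²) = s·A.
s·A is the base-SI form of the coulomb.

C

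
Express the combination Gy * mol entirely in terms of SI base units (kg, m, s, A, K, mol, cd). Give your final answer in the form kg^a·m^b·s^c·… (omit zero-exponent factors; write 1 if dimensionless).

Gy = J/kg (absorbed dose = energy per mass),
    = m²·s⁻².
Combining: Gy·mol = (m²·s⁻²) · mol = m²·s⁻²·mol.

m²·s⁻²·mol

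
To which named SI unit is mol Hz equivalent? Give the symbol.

Hz = 1/s = s⁻¹ (frequency is cycles per second).
Combining: mol·Hz = mol · s⁻¹ = s⁻¹·mol.
s⁻¹·mol is the base-SI form of the katal.

kat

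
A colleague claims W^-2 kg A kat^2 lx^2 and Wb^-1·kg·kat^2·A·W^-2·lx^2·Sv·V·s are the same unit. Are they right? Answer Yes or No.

Left side:
  W = kg·m²·s⁻³.
  So W⁻² = kg⁻²·m⁻⁴·s⁶.
  kat = s⁻¹·mol.
  So kat² = s⁻²·mol².
  lx = m⁻²·cd.
  So lx² = m⁻⁴·cd².
  Combining: W⁻²·kg·A·kat²·lx² = (kg⁻²·m⁻⁴·s⁶) · kg · A · (s⁻²·mol²) · (m⁻⁴·cd²) = kg⁻¹·m⁻⁸·s⁴·A·mol²·cd².
Right side:
  Wb = V·s (flux: a volt is a weber per second),
      = kg·m²·s⁻²·A⁻¹.
  So Wb⁻¹ = kg⁻¹·m⁻²·s²·A.
  kat = mol/s = s⁻¹·mol (catalytic activity).
  So kat² = s⁻²·mol².
  W = J/s (power = energy per time),
      = kg·m²·s⁻³.
  So W⁻² = kg⁻²·m⁻⁴·s⁶.
  lx = lm/m² (illuminance = luminous flux per area),
      = m⁻²·cd.
  So lx² = m⁻⁴·cd².
  Sv = J/kg (equivalent dose = energy per mass),
      = m²·s⁻².
  V = W/A (potential = power per current),
      = kg·m²·s⁻³·A⁻¹.
  Combining: Wb⁻¹·kg·kat²·A·W⁻²·lx²·Sv·V·s = (kg⁻¹·m⁻²·s²·A) · kg · (s⁻²·mol²) · A · (kg⁻²·m⁻⁴·s⁶) · (m⁻⁴·cd²) · (m²·s⁻²) · (kg·m²·s⁻³·A⁻¹) · s = kg⁻¹·m⁻⁶·s²·A·mol²·cd².
Left is kg⁻¹·m⁻⁸·s⁴·A·mol²·cd²; right is kg⁻¹·m⁻⁶·s²·A·mol²·cd² — different.

No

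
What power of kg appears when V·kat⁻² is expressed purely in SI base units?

1

V = W/A (potential = power per current),
    = kg·m²·s⁻³·A⁻¹.
kat = mol/s = s⁻¹·mol (catalytic activity).
So kat⁻² = s²·mol⁻².
Combining: V·kat⁻² = (kg·m²·s⁻³·A⁻¹) · (s²·mol⁻²) = kg·m²·s⁻¹·A⁻¹·mol⁻².
The exponent of kg is 1.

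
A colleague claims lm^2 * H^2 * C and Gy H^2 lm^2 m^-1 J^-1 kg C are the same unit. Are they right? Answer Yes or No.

No

Left side:
  lm = cd·sr = cd (luminous flux; sr is dimensionless).
  So lm² = cd².
  H = Wb/A (inductance = flux per current),
      = kg·m²·s⁻²·A⁻².
  So H² = kg²·m⁴·s⁻⁴·A⁻⁴.
  C = A·s = s·A (charge = current × time).
  Combining: lm²·H²·C = cd² · (kg²·m⁴·s⁻⁴·A⁻⁴) · (s·A) = kg²·m⁴·s⁻³·A⁻³·cd².
Right side:
  Gy = J/kg (absorbed dose = energy per mass),
      = m²·s⁻².
  H = Wb/A (inductance = flux per current),
      = kg·m²·s⁻²·A⁻².
  So H² = kg²·m⁴·s⁻⁴·A⁻⁴.
  lm = cd·sr = cd (luminous flux; sr is dimensionless).
  So lm² = cd².
  J = N·m (work = force × distance),
      = kg·m²·s⁻².
  So J⁻¹ = kg⁻¹·m⁻²·s².
  C = A·s = s·A (charge = current × time).
  Combining: Gy·H²·lm²·m⁻¹·J⁻¹·kg·C = (m²·s⁻²) · (kg²·m⁴·s⁻⁴·A⁻⁴) · cd² · m⁻¹ · (kg⁻¹·m⁻²·s²) · kg · (s·A) = kg²·m³·s⁻³·A⁻³·cd².
Left is kg²·m⁴·s⁻³·A⁻³·cd²; right is kg²·m³·s⁻³·A⁻³·cd² — different.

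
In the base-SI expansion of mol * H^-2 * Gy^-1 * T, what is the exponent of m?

-6

H = Wb/A (inductance = flux per current),
    = kg·m²·s⁻²·A⁻².
So H⁻² = kg⁻²·m⁻⁴·s⁴·A⁴.
Gy = J/kg (absorbed dose = energy per mass),
    = m²·s⁻².
So Gy⁻¹ = m⁻²·s².
T = Wb/m² (flux density = flux per area),
    = kg·s⁻²·A⁻¹.
Combining: mol·H⁻²·Gy⁻¹·T = mol · (kg⁻²·m⁻⁴·s⁴·A⁴) · (m⁻²·s²) · (kg·s⁻²·A⁻¹) = kg⁻¹·m⁻⁶·s⁴·A³·mol.
The exponent of m is -6.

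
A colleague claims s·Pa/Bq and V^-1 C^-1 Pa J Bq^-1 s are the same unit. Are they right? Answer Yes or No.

Yes

Left side:
  Pa = kg·m⁻¹·s⁻².
  Bq = s⁻¹.
  So Bq⁻¹ = s.
  Combining: s·Pa·Bq⁻¹ = s · (kg·m⁻¹·s⁻²) · s = kg·m⁻¹.
Right side:
  V = kg·m²·s⁻³·A⁻¹.
  So V⁻¹ = kg⁻¹·m⁻²·s³·A.
  C = s·A.
  So C⁻¹ = s⁻¹·A⁻¹.
  Pa = kg·m⁻¹·s⁻².
  J = kg·m²·s⁻².
  Bq = s⁻¹.
  So Bq⁻¹ = s.
  Combining: V⁻¹·C⁻¹·Pa·J·Bq⁻¹·s = (kg⁻¹·m⁻²·s³·A) · (s⁻¹·A⁻¹) · (kg·m⁻¹·s⁻²) · (kg·m²·s⁻²) · s · s = kg·m⁻¹.
Both reduce to kg·m⁻¹.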